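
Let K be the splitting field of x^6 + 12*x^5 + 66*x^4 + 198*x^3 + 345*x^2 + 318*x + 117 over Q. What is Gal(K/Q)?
The polynomial f is an irreducible sextic over Q, so G = Gal(f/Q) is one of the 16 transitive subgroups 6T1, ..., 6T16 of S_6. The discriminant of f is -1024192512, which is not a perfect square, so G is not contained in A_6. The transitive groups of degree 6 not contained in A_6 are: C_6 (6T1, order 6), S_3 (6T2, order 6), D_6 (6T3, order 12), C_3 x S_3 (6T5, order 18), A_4 x C_2 (6T6, order 24), S_4 (6T8, order 24), S_3 x S_3 (6T9, order 36), S_4 x C_2 (6T11, order 48), (S_3 x S_3) : C_2 (6T13, order 72), PGL(2,5) (6T14, order 120), S_6 (6T16, order 720). By Dedekind's theorem, for a prime p not dividing disc(f) the degrees of the irreducible factors of f mod p form the cycle type of an element of G. Factoring f modulo the 21 such primes p <= 89 (skipping 2, 3, 7, which divide the discriminant), each new pattern first appears at: mod 5: f = (x^6 + 2x^5 + x^4 + 3x^3 + 3x + 2), pattern 6; mod 11: f = (x + 8)(x^5 + 4x^4 + x^3 + 3x^2 + 2x + 5), pattern 5+1; mod 13: f = (x)(x + 2)(x^4 + 10x^3 + 7x^2 + 2x + 3), pattern 4+1+1; mod 23: f = (x + 15)(x + 21)(x^2 + 4x + 7)(x^2 + 18x + 7), pattern 2+2+1+1; mod 43: f = (x^3 + 25x^2 + 41x + 13)(x^3 + 30x^2 + 6x + 9), pattern 3+3; mod 61: f = (x^2 + 7x + 28)(x^2 + 20x + 10)(x^2 + 46x + 49), pattern 2+2+2. No other pattern occurs in this range, so the set of observed cycle types is {6, 5+1, 4+1+1, 2+2+1+1, 3+3, 2+2+2}. The candidates containing elements of all these cycle types are PGL(2,5) (6T14) of order 120, S_6 (6T16) of order 720; the others are excluded. The observed types are precisely the cycle types that occur in PGL(2,5) (6T14) (apart from the identity). Each of the other remaining candidates has further cycle types, and by the Chebotarev density theorem the matching factorization patterns would occur for a proportion of primes equal to their share of the group: S_6 (6T16) additionally contains elements of type 4+2, 3+2+1, 3+1+1+1, 2+1+1+1+1 (265 of its 720 elements, about 37% of primes). None of the 21 primes tested shows any such pattern (for each of these groups the chance of that is below 10^-4), which rules them out. Hence G = PGL(2,5) (6T14), of order 120.

PGL(2,5) (order 120)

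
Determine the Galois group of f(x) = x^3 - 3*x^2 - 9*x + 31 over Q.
3T2: S_3

The polynomial is an irreducible cubic over Q and its discriminant is -3888, which is not a perfect square. For an irreducible cubic, a non-square discriminant gives Galois group S_3.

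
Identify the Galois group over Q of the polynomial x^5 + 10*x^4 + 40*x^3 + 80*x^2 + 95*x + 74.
The polynomial f is an irreducible quintic over Q, so G = Gal(f/Q) is a transitive subgroup of S_5: one of C_5 (5T1, order 5), D_5 (5T2, order 10), F_20 (5T3, order 20), A_5 (5T4, order 60) or S_5 (5T5, order 120). The discriminant of f is 259200000, which is not a perfect square, so G is not contained in A_5. The transitive groups of degree 5 not contained in A_5 are: F_20 (5T3, order 20), S_5 (5T5, order 120). By Dedekind's theorem, for a prime p not dividing disc(f) the degrees of the irreducible factors of f mod p form the cycle type of an element of G. Factoring f modulo the 18 such primes p <= 73 (skipping 2, 3, 5, which divide the discriminant), each new pattern first appears at: mod 7: f = (x + 1)(x^4 + 2x^3 + 3x^2 + 4), pattern 4+1; mod 11: f = (x + 8)(x^2 + 6x + 7)(x^2 + 7x + 8), pattern 2+2+1; mod 19: f = (x^5 + 10x^4 + 2x^3 + 4x^2 + 17), pattern 5. No other pattern occurs in this range, so the set of observed cycle types is {4+1, 2+2+1, 5}. The candidates containing elements of all these cycle types are F_20 (5T3) of order 20, S_5 (5T5) of order 120; the others are excluded. The observed types are precisely the cycle types that occur in F_20 (5T3) (apart from the identity). Each of the other remaining candidates has further cycle types, and by the Chebotarev density theorem the matching factorization patterns would occur for a proportion of primes equal to their share of the group: S_5 (5T5) additionally contains elements of type 3+2, 3+1+1, 2+1+1+1 (50 of its 120 elements, about 42% of primes). None of the 18 primes tested shows any such pattern (for each of these groups the chance of that is below 10^-4), which rules them out. Hence G = F_20 (5T3), of order 20.

5T3: F_20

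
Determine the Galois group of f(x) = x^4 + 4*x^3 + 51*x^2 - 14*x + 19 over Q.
The polynomial is an irreducible quartic over Q and its discriminant is 1947199824, which is not a perfect square, so the Galois group is not contained in A_4. The resolvent cubic y^3 - 51*y^2 - 132*y + 3376 is irreducible over Q. An irreducible resolvent with non-square discriminant gives S_4.

S_4 (order 24)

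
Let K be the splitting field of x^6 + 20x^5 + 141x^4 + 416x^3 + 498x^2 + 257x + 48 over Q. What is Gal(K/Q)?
The polynomial f is an irreducible sextic over Q, so G = Gal(f/Q) is one of the 16 transitive subgroups 6T1, ..., 6T16 of S_6. The discriminant of f is 30991489 = 5567^2, a perfect square, so G is contained in A_6. The transitive groups of degree 6 contained in A_6 are: A_4 (6T4, order 12), S_4 (6T7, order 24), (C_3 x C_3) : C_4 (6T10, order 36), PSL(2,5) (6T12, order 60), A_6 (6T15, order 360). By Dedekind's theorem, for a prime p not dividing disc(f) the degrees of the irreducible factors of f mod p form the cycle type of an element of G. Factoring f modulo the 21 such primes p <= 79 (skipping 19, which divides the discriminant), each new pattern first appears at: mod 2: f = (x)(x^5 + x^3 + 1), pattern 5+1; mod 7: f = (x^3 + x^2 + 3x + 5)(x^3 + 5x^2 + 4), pattern 3+3; mod 61: f = (x + 2)(x + 3)(x^2 + 36x + 13)(x^2 + 40x + 10), pattern 2+2+1+1. No other pattern occurs in this range, so the set of observed cycle types is {5+1, 3+3, 2+2+1+1}. The candidates containing elements of all these cycle types are PSL(2,5) (6T12) of order 60, A_6 (6T15) of order 360; the others are excluded. The observed types are precisely the cycle types that occur in PSL(2,5) (6T12) (apart from the identity). Each of the other remaining candidates has further cycle types, and by the Chebotarev density theorem the matching factorization patterns would occur for a proportion of primes equal to their share of the group: A_6 (6T15) additionally contains elements of type 4+2, 3+1+1+1 (130 of its 360 elements, about 36% of primes). None of the 21 primes tested shows any such pattern (for each of these groups the chance of that is below 10^-4), which rules them out. Hence G = PSL(2,5) (6T12), of order 60.

PSL(2,5)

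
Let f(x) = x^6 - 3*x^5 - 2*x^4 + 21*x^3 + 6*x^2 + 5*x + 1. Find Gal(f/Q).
The polynomial f is an irreducible sextic over Q, so G = Gal(f/Q) is one of the 16 transitive subgroups 6T1, ..., 6T16 of S_6. The discriminant of f is 54786284800, which is not a perfect square, so G is not contained in A_6. The transitive groups of degree 6 not contained in A_6 are: C_6 (6T1, order 6), S_3 (6T2, order 6), D_6 (6T3, order 12), C_3 x S_3 (6T5, order 18), A_4 x C_2 (6T6, order 24), S_4 (6T8, order 24), S_3 x S_3 (6T9, order 36), S_4 x C_2 (6T11, order 48), (S_3 x S_3) : C_2 (6T13, order 72), PGL(2,5) (6T14, order 120), S_6 (6T16, order 720). By Dedekind's theorem, for a prime p not dividing disc(f) the degrees of the irreducible factors of f mod p form the cycle type of an element of G. Factoring f modulo the 22 such primes p <= 101 (skipping 2, 5, 13, 37, which divide the discriminant), each new pattern first appears at: mod 3: f = (x^3 + x^2 + 2x + 1)(x^3 + 2x^2 + 1), pattern 3+3; mod 17: f = (x + 1)(x + 4)(x^4 + 9x^3 + 2x + 13), pattern 4+1+1; mod 31: f = (x^2 + 7x + 7)(x^2 + 23x + 4)(x^2 + 29x + 10), pattern 2+2+2; mod 67: f = (x + 16)(x + 25)(x^2 + 35x + 21)(x^2 + 55x + 59), pattern 2+2+1+1. No other pattern occurs in this range, so the set of observed cycle types is {3+3, 4+1+1, 2+2+2, 2+2+1+1}. The candidates containing elements of all these cycle types are S_4 (6T8) of order 24, S_4 x C_2 (6T11) of order 48, PGL(2,5) (6T14) of order 120, S_6 (6T16) of order 720; the others are excluded. The observed types are precisely the cycle types that occur in S_4 (6T8) (apart from the identity). Each of the other remaining candidates has further cycle types, and by the Chebotarev density theorem the matching factorization patterns would occur for a proportion of primes equal to their share of the group: S_4 x C_2 (6T11) additionally contains elements of type 6, 4+2, 2+1+1+1+1 (17 of its 48 elements, about 35% of primes); PGL(2,5) (6T14) additionally contains elements of type 6, 5+1 (44 of its 120 elements, about 37% of primes); S_6 (6T16) additionally contains elements of type 6, 5+1, 4+2, 3+2+1, 3+1+1+1, 2+1+1+1+1 (529 of its 720 elements, about 73% of primes). None of the 22 primes tested shows any such pattern (for each of these groups the chance of that is below 10^-4), which rules them out. Hence G = S_4 (6T8), of order 24.

6T8: S_4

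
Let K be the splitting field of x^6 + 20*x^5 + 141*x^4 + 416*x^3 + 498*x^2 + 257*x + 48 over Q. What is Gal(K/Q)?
The polynomial f is an irreducible sextic over Q, so G = Gal(f/Q) is one of the 16 transitive subgroups 6T1, ..., 6T16 of S_6. The discriminant of f is 30991489 = 5567^2, a perfect square, so G is contained in A_6. The transitive groups of degree 6 contained in A_6 are: A_4 (6T4, order 12), S_4 (6T7, order 24), (C_3 x C_3) : C_4 (6T10, order 36), PSL(2,5) (6T12, order 60), A_6 (6T15, order 360). By Dedekind's theorem, for a prime p not dividing disc(f) the degrees of the irreducible factors of f mod p form the cycle type of an element of G. Factoring f modulo the 21 such primes p <= 79 (skipping 19, which divides the discriminant), each new pattern first appears at: mod 2: f = (x)(x^5 + x^3 + 1), pattern 5+1; mod 7: f = (x^3 + x^2 + 3x + 5)(x^3 + 5x^2 + 4), pattern 3+3; mod 61: f = (x + 2)(x + 3)(x^2 + 36x + 13)(x^2 + 40x + 10), pattern 2+2+1+1. No other pattern occurs in this range, so the set of observed cycle types is {5+1, 3+3, 2+2+1+1}. The candidates containing elements of all these cycle types are PSL(2,5) (6T12) of order 60, A_6 (6T15) of order 360; the others are excluded. The observed types are precisely the cycle types that occur in PSL(2,5) (6T12) (apart from the identity). Each of the other remaining candidates has further cycle types, and by the Chebotarev density theorem the matching factorization patterns would occur for a proportion of primes equal to their share of the group: A_6 (6T15) additionally contains elements of type 4+2, 3+1+1+1 (130 of its 360 elements, about 36% of primes). None of the 21 primes tested shows any such pattern (for each of these groups the chance of that is below 10^-4), which rules them out. Hence G = PSL(2,5) (6T12), of order 60.

PSL(2,5) (also written A5(6))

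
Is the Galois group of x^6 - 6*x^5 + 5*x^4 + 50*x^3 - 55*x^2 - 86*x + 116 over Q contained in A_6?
The polynomial is irreducible of degree 6 over Q. Its discriminant is 38875225000000 = 6235000^2, a perfect square. A Galois group lies in the alternating group exactly when the discriminant is a square in Q, so the Galois group ((C_3 x C_3) : C_4) is contained in A_6.

Yes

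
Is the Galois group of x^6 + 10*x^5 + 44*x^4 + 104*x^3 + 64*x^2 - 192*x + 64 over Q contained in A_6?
Yes

The polynomial is irreducible of degree 6 over Q. Its discriminant is 564385546240000 = 23756800^2, a perfect square. A Galois group lies in the alternating group exactly when the discriminant is a square in Q, so the Galois group ((C_3 x C_3) : C_4) is contained in A_6.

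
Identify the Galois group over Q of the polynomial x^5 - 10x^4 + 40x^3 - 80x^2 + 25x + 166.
The polynomial f is an irreducible quintic over Q, so G = Gal(f/Q) is a transitive subgroup of S_5: one of C_5 (5T1, order 5), D_5 (5T2, order 10), F_20 (5T3, order 20), A_5 (5T4, order 60) or S_5 (5T5, order 120). The discriminant of f is 58564000000 = 242000^2, a perfect square, so G is contained in A_5. The transitive groups of degree 5 contained in A_5 are: C_5 (5T1, order 5), D_5 (5T2, order 10), A_5 (5T4, order 60). By Dedekind's theorem, for a prime p not dividing disc(f) the degrees of the irreducible factors of f mod p form the cycle type of an element of G. Factoring f modulo the 3 such primes p <= 13 (skipping 2, 5, 11, which divide the discriminant), each new pattern first appears at: mod 3: f = (x^5 + 2x^4 + x^3 + x^2 + x + 1), pattern 5; mod 13: f = (x + 4)(x + 6)(x^3 + 6x^2 + 8x + 8), pattern 3+1+1. No other pattern occurs in this range, so the set of observed cycle types is {5, 3+1+1}. Among the candidates above, the only group containing elements of all these cycle types is A_5 (5T4) — each of C_5 (5T1), D_5 (5T2) lacks at least one of them. Hence G = A_5 (5T4), of order 60.

5T4: A_5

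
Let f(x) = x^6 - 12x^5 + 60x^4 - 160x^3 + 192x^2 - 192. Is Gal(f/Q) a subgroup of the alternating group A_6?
The polynomial is irreducible of degree 6 over Q. Its discriminant is 450868486864896 = 21233664^2, a perfect square. A Galois group lies in the alternating group exactly when the discriminant is a square in Q, so the Galois group (A_4) is contained in A_6.

Yes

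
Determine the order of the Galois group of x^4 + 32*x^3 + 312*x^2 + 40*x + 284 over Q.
12

The degree of the splitting field over Q equals the order of the Galois group, so first determine the group. The polynomial is an irreducible quartic over Q and its discriminant is 7382045528064 = 2716992^2, a perfect square, so the Galois group is contained in A_4. The resolvent cubic y^3 - 312*y^2 + 144*y + 62016 is irreducible over Q. An irreducible resolvent with square discriminant gives A_4. The Galois group A_4 (4T4) has order 12, so the splitting field has degree 12 over Q.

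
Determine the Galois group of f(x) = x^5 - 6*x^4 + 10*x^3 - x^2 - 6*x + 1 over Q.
C_5 (order 5)

The polynomial f is an irreducible quintic over Q, so G = Gal(f/Q) is a transitive subgroup of S_5: one of C_5 (5T1, order 5), D_5 (5T2, order 10), F_20 (5T3, order 20), A_5 (5T4, order 60) or S_5 (5T5, order 120). The discriminant of f is 14641 = 121^2, a perfect square, so G is contained in A_5. The transitive groups of degree 5 contained in A_5 are: C_5 (5T1, order 5), D_5 (5T2, order 10), A_5 (5T4, order 60). By Dedekind's theorem, for a prime p not dividing disc(f) the degrees of the irreducible factors of f mod p form the cycle type of an element of G. Factoring f modulo the 14 such primes p <= 47 (skipping 11, which divides the discriminant), each new pattern first appears at: mod 2: f = (x^5 + x^2 + 1), pattern 5; mod 23: f = (x + 3)(x + 5)(x + 9)(x + 10)(x + 13), pattern 1+1+1+1+1. No other pattern occurs in this range, so the set of observed cycle types is {5, 1+1+1+1+1}. The candidates containing elements of all these cycle types are C_5 (5T1) of order 5, D_5 (5T2) of order 10, A_5 (5T4) of order 60; the others are excluded. The observed types are precisely the cycle types that occur in C_5 (5T1). Each of the other remaining candidates has further cycle types, and by the Chebotarev density theorem the matching factorization patterns would occur for a proportion of primes equal to their share of the group: D_5 (5T2) additionally contains elements of type 2+2+1 (5 of its 10 elements, about 50% of primes); A_5 (5T4) additionally contains elements of type 3+1+1, 2+2+1 (35 of its 60 elements, about 58% of primes). None of the 14 primes tested shows any such pattern (for each of these groups the chance of that is below 10^-4), which rules them out. Hence G = C_5 (5T1), of order 5.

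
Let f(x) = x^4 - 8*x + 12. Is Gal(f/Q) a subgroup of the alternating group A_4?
The polynomial is irreducible of degree 4 over Q. Its discriminant is 331776 = 576^2, a perfect square. A Galois group lies in the alternating group exactly when the discriminant is a square in Q, so the Galois group (A_4) is contained in A_4.

Yes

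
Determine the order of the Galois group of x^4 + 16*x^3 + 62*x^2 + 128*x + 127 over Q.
8

The degree of the splitting field over Q equals the order of the Galois group, so first determine the group. The polynomial is an irreducible quartic over Q and its discriminant is -350438400, which is not a perfect square, so the Galois group is not contained in A_4. The resolvent cubic y^3 - 62*y^2 + 1540*y - 17400 has exactly one rational root, so the Galois group is C_4 or D_4. The quartic remains irreducible over Q(sqrt(disc)), so the group is D_4. The Galois group D_4 (4T3) has order 8, so the splitting field has degree 8 over Q.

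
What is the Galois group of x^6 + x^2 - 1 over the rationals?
S_4, S_4(6d), the S_4-action on 6 points inside A_6

The polynomial f is an irreducible sextic over Q, so G = Gal(f/Q) is one of the 16 transitive subgroups 6T1, ..., 6T16 of S_6. The discriminant of f is 61504 = 248^2, a perfect square, so G is contained in A_6. The transitive groups of degree 6 contained in A_6 are: A_4 (6T4, order 12), S_4 (6T7, order 24), (C_3 x C_3) : C_4 (6T10, order 36), PSL(2,5) (6T12, order 60), A_6 (6T15, order 360). By Dedekind's theorem, for a prime p not dividing disc(f) the degrees of the irreducible factors of f mod p form the cycle type of an element of G. Factoring f modulo the 79 such primes p <= 419 (skipping 2, 31, which divide the discriminant), each new pattern first appears at: mod 3: f = (x^2 + 1)(x^4 + 2x^2 + 2), pattern 4+2; mod 5: f = (x^3 + x^2 + 3x + 4)(x^3 + 4x^2 + 3x + 1), pattern 3+3; mod 11: f = (x + 3)(x + 8)(x^2 + 4x + 7)(x^2 + 7x + 7), pattern 2+2+1+1; mod 67: f = (x + 2)(x + 3)(x + 11)(x + 56)(x + 64)(x + 65), pattern 1+1+1+1+1+1. No other pattern occurs in this range, so the set of observed cycle types is {4+2, 3+3, 2+2+1+1, 1+1+1+1+1+1}. The candidates containing elements of all these cycle types are S_4 (6T7) of order 24, (C_3 x C_3) : C_4 (6T10) of order 36, A_6 (6T15) of order 360; the others are excluded. The observed types are precisely the cycle types that occur in S_4 (6T7). Each of the other remaining candidates has further cycle types, and by the Chebotarev density theorem the matching factorization patterns would occur for a proportion of primes equal to their share of the group: (C_3 x C_3) : C_4 (6T10) additionally contains elements of type 3+1+1+1 (4 of its 36 elements, about 11% of primes); A_6 (6T15) additionally contains elements of type 5+1, 3+1+1+1 (184 of its 360 elements, about 51% of primes). None of the 79 primes tested shows any such pattern (for each of these groups the chance of that is below 10^-4), which rules them out. Hence G = S_4 (6T7), of order 24.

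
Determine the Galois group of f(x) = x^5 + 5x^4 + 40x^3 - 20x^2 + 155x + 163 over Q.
The polynomial f is an irreducible quintic over Q, so G = Gal(f/Q) is a transitive subgroup of S_5: one of C_5 (5T1, order 5), D_5 (5T2, order 10), F_20 (5T3, order 20), A_5 (5T4, order 60) or S_5 (5T5, order 120). The discriminant of f is 728086579200000, which is not a perfect square, so G is not contained in A_5. The transitive groups of degree 5 not contained in A_5 are: F_20 (5T3, order 20), S_5 (5T5, order 120). By Dedekind's theorem, for a prime p not dividing disc(f) the degrees of the irreducible factors of f mod p form the cycle type of an element of G. Factoring f modulo the 18 such primes p <= 73 (skipping 2, 3, 5, which divide the discriminant), each new pattern first appears at: mod 7: f = (x + 3)(x^4 + 2x^3 + 6x^2 + 4x + 3), pattern 4+1; mod 11: f = (x + 9)(x^2 + x + 8)(x^2 + 6x + 7), pattern 2+2+1; mod 19: f = (x^5 + 5x^4 + 2x^3 + 18x^2 + 3x + 11), pattern 5. No other pattern occurs in this range, so the set of observed cycle types is {4+1, 2+2+1, 5}. The candidates containing elements of all these cycle types are F_20 (5T3) of order 20, S_5 (5T5) of order 120; the others are excluded. The observed types are precisely the cycle types that occur in F_20 (5T3) (apart from the identity). Each of the other remaining candidates has further cycle types, and by the Chebotarev density theorem the matching factorization patterns would occur for a proportion of primes equal to their share of the group: S_5 (5T5) additionally contains elements of type 3+2, 3+1+1, 2+1+1+1 (50 of its 120 elements, about 42% of primes). None of the 18 primes tested shows any such pattern (for each of these groups the chance of that is below 10^-4), which rules them out. Hence G = F_20 (5T3), of order 20.

F_20 (order 20)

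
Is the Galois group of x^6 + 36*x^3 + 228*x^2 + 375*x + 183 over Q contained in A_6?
No

The polynomial is irreducible of degree 6 over Q. Its discriminant is -2200994196714027, which is not a perfect square. A Galois group lies in the alternating group exactly when the discriminant is a square in Q, so the Galois group ((S_3 x S_3) : C_2) is not contained in A_6.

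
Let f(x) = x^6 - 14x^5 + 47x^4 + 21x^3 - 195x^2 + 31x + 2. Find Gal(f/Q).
The polynomial f is an irreducible sextic over Q, so G = Gal(f/Q) is one of the 16 transitive subgroups 6T1, ..., 6T16 of S_6. The discriminant of f is 8413926734596681 = 91727459^2, a perfect square, so G is contained in A_6. The transitive groups of degree 6 contained in A_6 are: A_4 (6T4, order 12), S_4 (6T7, order 24), (C_3 x C_3) : C_4 (6T10, order 36), PSL(2,5) (6T12, order 60), A_6 (6T15, order 360). By Dedekind's theorem, for a prime p not dividing disc(f) the degrees of the irreducible factors of f mod p form the cycle type of an element of G. Factoring f modulo the 21 such primes p <= 79 (skipping 19, which divides the discriminant), each new pattern first appears at: mod 2: f = (x)(x^5 + x^3 + x^2 + x + 1), pattern 5+1; mod 7: f = (x^3 + 3x^2 + 3x + 5)(x^3 + 4x^2 + 4x + 6), pattern 3+3; mod 61: f = (x + 1)(x + 22)(x^2 + 8x + 48)(x^2 + 16x + 29), pattern 2+2+1+1. No other pattern occurs in this range, so the set of observed cycle types is {5+1, 3+3, 2+2+1+1}. The candidates containing elements of all these cycle types are PSL(2,5) (6T12) of order 60, A_6 (6T15) of order 360; the others are excluded. The observed types are precisely the cycle types that occur in PSL(2,5) (6T12) (apart from the identity). Each of the other remaining candidates has further cycle types, and by the Chebotarev density theorem the matching factorization patterns would occur for a proportion of primes equal to their share of the group: A_6 (6T15) additionally contains elements of type 4+2, 3+1+1+1 (130 of its 360 elements, about 36% of primes). None of the 21 primes tested shows any such pattern (for each of these groups the chance of that is below 10^-4), which rules them out. Hence G = PSL(2,5) (6T12), of order 60.

PSL(2,5)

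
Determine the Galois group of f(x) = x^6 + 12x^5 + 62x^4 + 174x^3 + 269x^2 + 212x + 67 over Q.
S_4

The polynomial f is an irreducible sextic over Q, so G = Gal(f/Q) is one of the 16 transitive subgroups 6T1, ..., 6T16 of S_6. The discriminant of f is 276091456 = 16616^2, a perfect square, so G is contained in A_6. The transitive groups of degree 6 contained in A_6 are: A_4 (6T4, order 12), S_4 (6T7, order 24), (C_3 x C_3) : C_4 (6T10, order 36), PSL(2,5) (6T12, order 60), A_6 (6T15, order 360). By Dedekind's theorem, for a prime p not dividing disc(f) the degrees of the irreducible factors of f mod p form the cycle type of an element of G. Factoring f modulo the 79 such primes p <= 421 (skipping 2, 31, 67, which divide the discriminant), each new pattern first appears at: mod 3: f = (x^2 + 2x + 2)(x^4 + x^3 + x^2 + 2x + 2), pattern 4+2; mod 5: f = (x^3 + x + 4)(x^3 + 2x^2 + x + 3), pattern 3+3; mod 11: f = (x + 3)(x + 8)(x^2 + 2x + 6)(x^2 + 10x + 1), pattern 2+2+1+1. No other pattern occurs in this range, so the set of observed cycle types is {4+2, 3+3, 2+2+1+1}. The candidates containing elements of all these cycle types are S_4 (6T7) of order 24, (C_3 x C_3) : C_4 (6T10) of order 36, A_6 (6T15) of order 360; the others are excluded. The observed types are precisely the cycle types that occur in S_4 (6T7) (apart from the identity). Each of the other remaining candidates has further cycle types, and by the Chebotarev density theorem the matching factorization patterns would occur for a proportion of primes equal to their share of the group: (C_3 x C_3) : C_4 (6T10) additionally contains elements of type 3+1+1+1 (4 of its 36 elements, about 11% of primes); A_6 (6T15) additionally contains elements of type 5+1, 3+1+1+1 (184 of its 360 elements, about 51% of primes). None of the 79 primes tested shows any such pattern (for each of these groups the chance of that is below 10^-4), which rules them out. Hence G = S_4 (6T7), of order 24.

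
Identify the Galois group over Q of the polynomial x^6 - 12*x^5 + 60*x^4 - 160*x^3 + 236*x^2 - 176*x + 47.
S_4 (order 24)

The polynomial f is an irreducible sextic over Q, so G = Gal(f/Q) is one of the 16 transitive subgroups 6T1, ..., 6T16 of S_6. The discriminant of f is 3356224 = 1832^2, a perfect square, so G is contained in A_6. The transitive groups of degree 6 contained in A_6 are: A_4 (6T4, order 12), S_4 (6T7, order 24), (C_3 x C_3) : C_4 (6T10, order 36), PSL(2,5) (6T12, order 60), A_6 (6T15, order 360). By Dedekind's theorem, for a prime p not dividing disc(f) the degrees of the irreducible factors of f mod p form the cycle type of an element of G. Factoring f modulo the 79 such primes p <= 419 (skipping 2, 229, which divide the discriminant), each new pattern first appears at: mod 3: f = (x^3 + x^2 + x + 2)(x^3 + 2x^2 + 1), pattern 3+3; mod 7: f = (x^2 + 3x + 1)(x^4 + 6x^3 + 6x^2 + 5x + 5), pattern 4+2; mod 23: f = (x + 7)(x + 12)(x^2 + 18x + 1)(x^2 + 20x + 20), pattern 2+2+1+1; mod 193: f = (x + 85)(x + 88)(x + 91)(x + 98)(x + 101)(x + 104), pattern 1+1+1+1+1+1. No other pattern occurs in this range, so the set of observed cycle types is {3+3, 4+2, 2+2+1+1, 1+1+1+1+1+1}. The candidates containing elements of all these cycle types are S_4 (6T7) of order 24, (C_3 x C_3) : C_4 (6T10) of order 36, A_6 (6T15) of order 360; the others are excluded. The observed types are precisely the cycle types that occur in S_4 (6T7). Each of the other remaining candidates has further cycle types, and by the Chebotarev density theorem the matching factorization patterns would occur for a proportion of primes equal to their share of the group: (C_3 x C_3) : C_4 (6T10) additionally contains elements of type 3+1+1+1 (4 of its 36 elements, about 11% of primes); A_6 (6T15) additionally contains elements of type 5+1, 3+1+1+1 (184 of its 360 elements, about 51% of primes). None of the 79 primes tested shows any such pattern (for each of these groups the chance of that is below 10^-4), which rules them out. Hence G = S_4 (6T7), of order 24.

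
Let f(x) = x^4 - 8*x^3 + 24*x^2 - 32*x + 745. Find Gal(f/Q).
V_4 (order 4)

The polynomial is an irreducible quartic over Q and its discriminant is 99179645184 = 314928^2, a perfect square, so the Galois group is contained in A_4. The resolvent cubic y^3 - 24*y^2 - 2724*y + 22816 splits completely over Q, which gives the Klein four-group V_4.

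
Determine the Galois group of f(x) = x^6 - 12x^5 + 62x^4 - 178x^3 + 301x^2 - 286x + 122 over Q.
The polynomial f is an irreducible sextic over Q, so G = Gal(f/Q) is one of the 16 transitive subgroups 6T1, ..., 6T16 of S_6. The discriminant of f is -187648, which is not a perfect square, so G is not contained in A_6. The transitive groups of degree 6 not contained in A_6 are: C_6 (6T1, order 6), S_3 (6T2, order 6), D_6 (6T3, order 12), C_3 x S_3 (6T5, order 18), A_4 x C_2 (6T6, order 24), S_4 (6T8, order 24), S_3 x S_3 (6T9, order 36), S_4 x C_2 (6T11, order 48), (S_3 x S_3) : C_2 (6T13, order 72), PGL(2,5) (6T14, order 120), S_6 (6T16, order 720). By Dedekind's theorem, for a prime p not dividing disc(f) the degrees of the irreducible factors of f mod p form the cycle type of an element of G. Factoring f modulo the 29 such primes p <= 113 (skipping 2, which divides the discriminant), each new pattern first appears at: mod 3: f = (x^6 + 2x^4 + 2x^3 + x^2 + 2x + 2), pattern 6; mod 5: f = (x + 4)(x^2 + 3)(x^3 + 4x^2 + 3x + 1), pattern 3+2+1; mod 7: f = (x^2 + 4x + 1)(x^4 + 5x^3 + 6x^2 + 3x + 3), pattern 4+2; mod 17: f = (x^3 + 11x^2 + 13x + 2)(x^3 + 11x^2 + 13x + 10), pattern 3+3; mod 19: f = (x^2 + 3x + 14)(x^2 + 5x + 12)(x^2 + 18x + 10), pattern 2+2+2; mod 37: f = (x + 1)(x + 14)(x^2 + 17x + 34)(x^2 + 30x + 20), pattern 2+2+1+1; mod 41: f = (x + 17)(x + 22)(x + 37)(x^3 + 35x^2 + 13x + 39), pattern 3+1+1+1; mod 113: f = (x + 32)(x + 88)(x + 90)(x + 100)(x^2 + 17x + 65), pattern 2+1+1+1+1. No other pattern occurs in this range, so the set of observed cycle types is {6, 3+2+1, 4+2, 3+3, 2+2+2, 2+2+1+1, 3+1+1+1, 2+1+1+1+1}. The candidates containing elements of all these cycle types are (S_3 x S_3) : C_2 (6T13) of order 72, S_6 (6T16) of order 720; the others are excluded. The observed types are precisely the cycle types that occur in (S_3 x S_3) : C_2 (6T13) (apart from the identity). Each of the other remaining candidates has further cycle types, and by the Chebotarev density theorem the matching factorization patterns would occur for a proportion of primes equal to their share of the group: S_6 (6T16) additionally contains elements of type 5+1, 4+1+1 (234 of its 720 elements, about 32% of primes). None of the 29 primes tested shows any such pattern (for each of these groups the chance of that is below 10^-4), which rules them out. Hence G = (S_3 x S_3) : C_2 (6T13), of order 72.

(S_3 x S_3) : C_2, the group 6T13 of order 72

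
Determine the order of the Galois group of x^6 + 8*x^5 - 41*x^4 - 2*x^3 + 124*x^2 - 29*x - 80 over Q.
60

The degree of the splitting field over Q equals the order of the Galois group, so first determine the group. The polynomial f is an irreducible sextic over Q, so G = Gal(f/Q) is one of the 16 transitive subgroups 6T1, ..., 6T16 of S_6. The discriminant of f is 1770264843169 = 1330513^2, a perfect square, so G is contained in A_6. The transitive groups of degree 6 contained in A_6 are: A_4 (6T4, order 12), S_4 (6T7, order 24), (C_3 x C_3) : C_4 (6T10, order 36), PSL(2,5) (6T12, order 60), A_6 (6T15, order 360). By Dedekind's theorem, for a prime p not dividing disc(f) the degrees of the irreducible factors of f mod p form the cycle type of an element of G. Factoring f modulo the 21 such primes p <= 79 (skipping 19, which divides the discriminant), each new pattern first appears at: mod 2: f = (x)(x^5 + x^3 + 1), pattern 5+1; mod 7: f = (x^3 + 2x^2 + 4x + 2)(x^3 + 6x^2 + 6x + 2), pattern 3+3; mod 61: f = (x + 4)(x + 49)(x^2 + 6x + 44)(x^2 + 10x + 31), pattern 2+2+1+1. No other pattern occurs in this range, so the set of observed cycle types is {5+1, 3+3, 2+2+1+1}. The candidates containing elements of all these cycle types are PSL(2,5) (6T12) of order 60, A_6 (6T15) of order 360; the others are excluded. The observed types are precisely the cycle types that occur in PSL(2,5) (6T12) (apart from the identity). Each of the other remaining candidates has further cycle types, and by the Chebotarev density theorem the matching factorization patterns would occur for a proportion of primes equal to their share of the group: A_6 (6T15) additionally contains elements of type 4+2, 3+1+1+1 (130 of its 360 elements, about 36% of primes). None of the 21 primes tested shows any such pattern (for each of these groups the chance of that is below 10^-4), which rules them out. Hence G = PSL(2,5) (6T12), of order 60. The Galois group PSL(2,5) (6T12) has order 60, so the splitting field has degree 60 over Q.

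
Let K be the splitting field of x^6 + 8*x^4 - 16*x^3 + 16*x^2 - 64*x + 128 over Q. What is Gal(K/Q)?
(S_3 x S_3) : C_2

The polynomial f is an irreducible sextic over Q, so G = Gal(f/Q) is one of the 16 transitive subgroups 6T1, ..., 6T16 of S_6. The discriminant of f is -201485505789952, which is not a perfect square, so G is not contained in A_6. The transitive groups of degree 6 not contained in A_6 are: C_6 (6T1, order 6), S_3 (6T2, order 6), D_6 (6T3, order 12), C_3 x S_3 (6T5, order 18), A_4 x C_2 (6T6, order 24), S_4 (6T8, order 24), S_3 x S_3 (6T9, order 36), S_4 x C_2 (6T11, order 48), (S_3 x S_3) : C_2 (6T13, order 72), PGL(2,5) (6T14, order 120), S_6 (6T16, order 720). By Dedekind's theorem, for a prime p not dividing disc(f) the degrees of the irreducible factors of f mod p form the cycle type of an element of G. Factoring f modulo the 29 such primes p <= 113 (skipping 2, which divides the discriminant), each new pattern first appears at: mod 3: f = (x^6 + 2x^4 + 2x^3 + x^2 + 2x + 2), pattern 6; mod 5: f = (x + 2)(x^2 + 3x + 3)(x^3 + 4x + 3), pattern 3+2+1; mod 7: f = (x^2 + 2x + 3)(x^4 + 5x^3 + 2x^2 + 3), pattern 4+2; mod 17: f = (x^3 + 4x + 7)(x^3 + 4x + 11), pattern 3+3; mod 19: f = (x^2 + 6x + 10)(x^2 + 14x + 1)(x^2 + 18x + 9), pattern 2+2+2; mod 37: f = (x + 6)(x + 32)(x^2 + 5x + 29)(x^2 + 31x + 3), pattern 2+2+1+1; mod 41: f = (x + 7)(x + 37)(x + 38)(x^3 + 4x + 23), pattern 3+1+1+1; mod 113: f = (x + 67)(x + 68)(x + 71)(x + 91)(x^2 + 42x + 73), pattern 2+1+1+1+1. No other pattern occurs in this range, so the set of observed cycle types is {6, 3+2+1, 4+2, 3+3, 2+2+2, 2+2+1+1, 3+1+1+1, 2+1+1+1+1}. The candidates containing elements of all these cycle types are (S_3 x S_3) : C_2 (6T13) of order 72, S_6 (6T16) of order 720; the others are excluded. The observed types are precisely the cycle types that occur in (S_3 x S_3) : C_2 (6T13) (apart from the identity). Each of the other remaining candidates has further cycle types, and by the Chebotarev density theorem the matching factorization patterns would occur for a proportion of primes equal to their share of the group: S_6 (6T16) additionally contains elements of type 5+1, 4+1+1 (234 of its 720 elements, about 32% of primes). None of the 29 primes tested shows any such pattern (for each of these groups the chance of that is below 10^-4), which rules them out. Hence G = (S_3 x S_3) : C_2 (6T13), of order 72.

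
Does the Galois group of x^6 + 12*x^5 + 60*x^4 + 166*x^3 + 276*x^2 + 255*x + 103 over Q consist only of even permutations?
No

The polynomial is irreducible of degree 6 over Q. Its discriminant is -6604217307, which is not a perfect square. A Galois group lies in the alternating group exactly when the discriminant is a square in Q, so the Galois group ((S_3 x S_3) : C_2) is not contained in A_6.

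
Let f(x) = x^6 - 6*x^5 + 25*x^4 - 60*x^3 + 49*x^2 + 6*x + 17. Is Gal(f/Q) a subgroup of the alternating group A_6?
No

The polynomial is irreducible of degree 6 over Q. Its discriminant is -57461944352768, which is not a perfect square. A Galois group lies in the alternating group exactly when the discriminant is a square in Q, so the Galois group (S_4 x C_2) is not contained in A_6.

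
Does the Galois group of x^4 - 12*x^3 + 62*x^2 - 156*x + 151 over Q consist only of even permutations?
The polynomial is irreducible of degree 4 over Q. Its discriminant is -165888, which is not a perfect square. A Galois group lies in the alternating group exactly when the discriminant is a square in Q, so the Galois group (D_4) is not contained in A_4.

No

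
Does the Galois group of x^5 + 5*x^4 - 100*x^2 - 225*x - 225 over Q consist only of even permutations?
Yes

The polynomial is irreducible of degree 5 over Q. Its discriminant is 23040000000000 = 4800000^2, a perfect square. A Galois group lies in the alternating group exactly when the discriminant is a square in Q, so the Galois group (D_5) is contained in A_5.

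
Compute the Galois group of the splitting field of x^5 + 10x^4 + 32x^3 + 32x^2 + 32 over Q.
The polynomial f is an irreducible quintic over Q, so G = Gal(f/Q) is a transitive subgroup of S_5: one of C_5 (5T1, order 5), D_5 (5T2, order 10), F_20 (5T3, order 20), A_5 (5T4, order 60) or S_5 (5T5, order 120). The discriminant of f is 3008364544, which is not a perfect square, so G is not contained in A_5. The transitive groups of degree 5 not contained in A_5 are: F_20 (5T3, order 20), S_5 (5T5, order 120). By Dedekind's theorem, for a prime p not dividing disc(f) the degrees of the irreducible factors of f mod p form the cycle type of an element of G. Factoring f modulo the 3 such primes p <= 7 (skipping 2, which divides the discriminant), each new pattern first appears at: mod 3: f = (x^5 + x^4 + 2x^3 + 2x^2 + 2), pattern 5; mod 7: f = (x^2 + x + 6)(x^3 + 2x^2 + 3x + 3), pattern 3+2. No other pattern occurs in this range, so the set of observed cycle types is {5, 3+2}. Among the candidates above, the only group containing elements of all these cycle types is S_5 (5T5) — F_20 (5T3) lacks at least one of them. Hence G = S_5 (5T5), of order 120.

S_5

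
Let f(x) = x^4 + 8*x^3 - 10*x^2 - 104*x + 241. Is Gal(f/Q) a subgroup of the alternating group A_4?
Yes

The polynomial is irreducible of degree 4 over Q. Its discriminant is 479084544 = 21888^2, a perfect square. A Galois group lies in the alternating group exactly when the discriminant is a square in Q, so the Galois group (V_4) is contained in A_4.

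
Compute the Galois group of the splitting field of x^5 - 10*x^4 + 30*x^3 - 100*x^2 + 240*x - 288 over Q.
D_5 (also written D5)

The polynomial f is an irreducible quintic over Q, so G = Gal(f/Q) is a transitive subgroup of S_5: one of C_5 (5T1, order 5), D_5 (5T2, order 10), F_20 (5T3, order 20), A_5 (5T4, order 60) or S_5 (5T5, order 120). The discriminant of f is 23040000000000 = 4800000^2, a perfect square, so G is contained in A_5. The transitive groups of degree 5 contained in A_5 are: C_5 (5T1, order 5), D_5 (5T2, order 10), A_5 (5T4, order 60). By Dedekind's theorem, for a prime p not dividing disc(f) the degrees of the irreducible factors of f mod p form the cycle type of an element of G. Factoring f modulo the 23 such primes p <= 101 (skipping 2, 3, 5, which divide the discriminant), each new pattern first appears at: mod 7: f = (x^5 + 4x^4 + 2x^3 + 5x^2 + 2x + 6), pattern 5; mod 17: f = (x + 13)(x^2 + 12x + 12)(x^2 + 16x + 6), pattern 2+2+1. No other pattern occurs in this range, so the set of observed cycle types is {5, 2+2+1}. The candidates containing elements of all these cycle types are D_5 (5T2) of order 10, A_5 (5T4) of order 60; the others are excluded. The observed types are precisely the cycle types that occur in D_5 (5T2) (apart from the identity). Each of the other remaining candidates has further cycle types, and by the Chebotarev density theorem the matching factorization patterns would occur for a proportion of primes equal to their share of the group: A_5 (5T4) additionally contains elements of type 3+1+1 (20 of its 60 elements, about 33% of primes). None of the 23 primes tested shows any such pattern (for each of these groups the chance of that is below 10^-4), which rules them out. Hence G = D_5 (5T2), of order 10.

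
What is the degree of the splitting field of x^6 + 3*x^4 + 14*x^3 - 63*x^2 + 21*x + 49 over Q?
The degree of the splitting field over Q equals the order of the Galois group, so first determine the group. The polynomial f is an irreducible sextic over Q, so G = Gal(f/Q) is one of the 16 transitive subgroups 6T1, ..., 6T16 of S_6. The discriminant of f is 778002905803725, which is not a perfect square, so G is not contained in A_6. The transitive groups of degree 6 not contained in A_6 are: C_6 (6T1, order 6), S_3 (6T2, order 6), D_6 (6T3, order 12), C_3 x S_3 (6T5, order 18), A_4 x C_2 (6T6, order 24), S_4 (6T8, order 24), S_3 x S_3 (6T9, order 36), S_4 x C_2 (6T11, order 48), (S_3 x S_3) : C_2 (6T13, order 72), PGL(2,5) (6T14, order 120), S_6 (6T16, order 720). By Dedekind's theorem, for a prime p not dividing disc(f) the degrees of the irreducible factors of f mod p form the cycle type of an element of G. Factoring f modulo the 15 such primes p <= 67 (skipping 3, 5, 7, 29, which divide the discriminant), each new pattern first appears at: mod 2: f = (x^6 + x^4 + x^2 + x + 1), pattern 6; mod 13: f = (x + 3)(x + 4)(x + 6)(x^3 + x + 7), pattern 3+1+1+1; mod 19: f = (x^2 + 4x + 9)(x^2 + 4x + 10)(x^2 + 11x + 13), pattern 2+2+2; mod 23: f = (x + 10)(x + 12)(x^2 + 11x + 14)(x^2 + 13x + 3), pattern 2+2+1+1; mod 67: f = (x^3 + 13x + 7)(x^3 + 57x + 7), pattern 3+3. No other pattern occurs in this range, so the set of observed cycle types is {6, 3+1+1+1, 2+2+2, 2+2+1+1, 3+3}. The candidates containing elements of all these cycle types are S_3 x S_3 (6T9) of order 36, (S_3 x S_3) : C_2 (6T13) of order 72, S_6 (6T16) of order 720; the others are excluded. The observed types are precisely the cycle types that occur in S_3 x S_3 (6T9) (apart from the identity). Each of the other remaining candidates has further cycle types, and by the Chebotarev density theorem the matching factorization patterns would occur for a proportion of primes equal to their share of the group: (S_3 x S_3) : C_2 (6T13) additionally contains elements of type 4+2, 3+2+1, 2+1+1+1+1 (36 of its 72 elements, about 50% of primes); S_6 (6T16) additionally contains elements of type 5+1, 4+2, 4+1+1, 3+2+1, 2+1+1+1+1 (459 of its 720 elements, about 64% of primes). None of the 15 primes tested shows any such pattern (for each of these groups the chance of that is below 10^-4), which rules them out. Hence G = S_3 x S_3 (6T9), of order 36. The Galois group S_3 x S_3 (6T9) has order 36, so the splitting field has degree 36 over Q.

36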